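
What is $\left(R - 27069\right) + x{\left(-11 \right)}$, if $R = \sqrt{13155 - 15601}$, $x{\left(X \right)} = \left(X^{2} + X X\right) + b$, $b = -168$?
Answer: $-26995 + i \sqrt{2446} \approx -26995.0 + 49.457 i$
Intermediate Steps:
$x{\left(X \right)} = -168 + 2 X^{2}$ ($x{\left(X \right)} = \left(X^{2} + X X\right) - 168 = \left(X^{2} + X^{2}\right) - 168 = 2 X^{2} - 168 = -168 + 2 X^{2}$)
$R = i \sqrt{2446}$ ($R = \sqrt{-2446} = i \sqrt{2446} \approx 49.457 i$)
$\left(R - 27069\right) + x{\left(-11 \right)} = \left(i \sqrt{2446} - 27069\right) - \left(168 - 2 \left(-11\right)^{2}\right) = \left(-27069 + i \sqrt{2446}\right) + \left(-168 + 2 \cdot 121\right) = \left(-27069 + i \sqrt{2446}\right) + \left(-168 + 242\right) = \left(-27069 + i \sqrt{2446}\right) + 74 = -26995 + i \sqrt{2446}$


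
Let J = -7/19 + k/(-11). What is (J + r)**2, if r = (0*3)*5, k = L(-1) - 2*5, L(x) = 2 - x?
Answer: 3136/43681 ≈ 0.071793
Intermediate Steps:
k = -7 (k = (2 - 1*(-1)) - 2*5 = (2 + 1) - 10 = 3 - 10 = -7)
J = 56/209 (J = -7/19 - 7/(-11) = -7*1/19 - 7*(-1/11) = -7/19 + 7/11 = 56/209 ≈ 0.26794)
r = 0 (r = 0*5 = 0)
(J + r)**2 = (56/209 + 0)**2 = (56/209)**2 = 3136/43681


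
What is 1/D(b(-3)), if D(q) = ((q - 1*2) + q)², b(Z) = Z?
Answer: 1/64 ≈ 0.015625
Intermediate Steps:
D(q) = (-2 + 2*q)² (D(q) = ((q - 2) + q)² = ((-2 + q) + q)² = (-2 + 2*q)²)
1/D(b(-3)) = 1/(4*(-1 - 3)²) = 1/(4*(-4)²) = 1/(4*16) = 1/64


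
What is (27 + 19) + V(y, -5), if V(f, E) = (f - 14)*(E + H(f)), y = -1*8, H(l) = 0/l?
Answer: 156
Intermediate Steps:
H(l) = 0
y = -8
V(f, E) = E*(-14 + f) (V(f, E) = (f - 14)*(E + 0) = (-14 + f)*E = E*(-14 + f))
(27 + 19) + V(y, -5) = (27 + 19) - 5*(-14 - 8) = 46 - 5*(-22) = 46 + 110 = 156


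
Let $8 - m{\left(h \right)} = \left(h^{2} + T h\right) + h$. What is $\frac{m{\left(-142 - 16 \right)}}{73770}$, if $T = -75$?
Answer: $- \frac{6108}{12295} \approx -0.49679$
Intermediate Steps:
$m{\left(h \right)} = 8 - h^{2} + 74 h$ ($m{\left(h \right)} = 8 - \left(\left(h^{2} - 75 h\right) + h\right) = 8 - \left(h^{2} - 74 h\right) = 8 - h^{2} + 74 h$)
$\frac{m{\left(-142 - 16 \right)}}{73770} = \frac{8 - \left(-142 - 16\right)^{2} + 74 \left(-142 - 16\right)}{73770} = \left(8 - \left(-142 - 16\right)^{2} + 74 \left(-142 - 16\right)\right) \frac{1}{73770} = \left(8 - \left(-158\right)^{2} + 74 \left(-158\right)\right) \frac{1}{73770} = \left(8 - 24964 - 11692\right) \frac{1}{73770} = \left(-36648\right) \frac{1}{73770} = - \frac{6108}{12295}$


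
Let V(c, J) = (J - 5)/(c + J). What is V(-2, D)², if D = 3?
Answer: 4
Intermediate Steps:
V(c, J) = (-5 + J)/(J + c)
V(-2, D)² = ((-5 + 3)/(3 - 2))² = (-2/1)² = (1*(-2))² = (-2)² = 4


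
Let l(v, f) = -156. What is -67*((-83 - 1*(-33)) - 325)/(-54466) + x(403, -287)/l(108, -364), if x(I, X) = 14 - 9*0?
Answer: -585253/1062087 ≈ -0.55104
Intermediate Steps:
x(I, X) = 14 (x(I, X) = 14 + 0 = 14)
-67*((-83 - 1*(-33)) - 325)/(-54466) + x(403, -287)/l(108, -364) = -67*((-83 - 1*(-33)) - 325)/(-54466) + 14/(-156) = -67*((-83 + 33) - 325)*(-1/54466) + 14*(-1/156) = -67*(-50 - 325)*(-1/54466) - 7/78 = -67*(-375)*(-1/54466) - 7/78 = 25125*(-1/54466) - 7/78 = -25125/54466 - 7/78 = -585253/1062087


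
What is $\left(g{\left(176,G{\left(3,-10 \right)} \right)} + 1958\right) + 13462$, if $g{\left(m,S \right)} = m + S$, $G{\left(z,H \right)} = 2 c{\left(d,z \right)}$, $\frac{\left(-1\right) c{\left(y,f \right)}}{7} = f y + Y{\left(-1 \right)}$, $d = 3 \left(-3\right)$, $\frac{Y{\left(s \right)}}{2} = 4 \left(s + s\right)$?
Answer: $16198$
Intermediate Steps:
$Y{\left(s \right)} = 16 s$ ($Y{\left(s \right)} = 2 \cdot 4 \left(s + s\right) = 2 \cdot 4 \cdot 2 s = 2 \cdot 8 s = 16 s$)
$d = -9$
$c{\left(y,f \right)} = 112 - 7 f y$ ($c{\left(y,f \right)} = - 7 \left(f y + 16 \left(-1\right)\right) = - 7 \left(f y - 16\right) = - 7 \left(-16 + f y\right) = 112 - 7 f y$)
$G{\left(z,H \right)} = 224 + 126 z$ ($G{\left(z,H \right)} = 2 \left(112 - 7 z \left(-9\right)\right) = 2 \left(112 + 63 z\right) = 224 + 126 z$)
$g{\left(m,S \right)} = S + m$
$\left(g{\left(176,G{\left(3,-10 \right)} \right)} + 1958\right) + 13462 = \left(\left(\left(224 + 126 \cdot 3\right) + 176\right) + 1958\right) + 13462 = \left(\left(\left(224 + 378\right) + 176\right) + 1958\right) + 13462 = \left(\left(602 + 176\right) + 1958\right) + 13462 = \left(778 + 1958\right) + 13462 = 2736 + 13462 = 16198$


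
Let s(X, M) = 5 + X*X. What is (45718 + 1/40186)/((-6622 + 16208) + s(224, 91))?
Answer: 1837223549/2401796662 ≈ 0.76494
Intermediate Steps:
s(X, M) = 5 + X²
(45718 + 1/40186)/((-6622 + 16208) + s(224, 91)) = (45718 + 1/40186)/((-6622 + 16208) + (5 + 224²)) = (45718 + 1/40186)/(9586 + (5 + 50176)) = 1837223549/(40186*(9586 + 50181)) = (1837223549/40186)/59767 = (1837223549/40186)*(1/59767) = 1837223549/2401796662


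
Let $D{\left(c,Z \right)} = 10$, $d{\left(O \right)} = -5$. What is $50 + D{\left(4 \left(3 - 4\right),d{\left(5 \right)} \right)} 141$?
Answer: $1460$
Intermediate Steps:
$50 + D{\left(4 \left(3 - 4\right),d{\left(5 \right)} \right)} 141 = 50 + 10 \cdot 141 = 50 + 1410 = 1460$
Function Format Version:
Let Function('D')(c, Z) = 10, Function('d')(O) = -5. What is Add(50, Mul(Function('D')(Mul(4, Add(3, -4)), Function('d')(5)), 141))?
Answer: 1460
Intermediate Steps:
Add(50, Mul(Function('D')(Mul(4, Add(3, -4)), Function('d')(5)), 141)) = Add(50, Mul(10, 141)) = Add(50, 1410) = 1460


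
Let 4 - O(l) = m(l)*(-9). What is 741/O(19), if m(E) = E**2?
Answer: 741/3253 ≈ 0.22779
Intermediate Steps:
O(l) = 4 + 9*l**2 (O(l) = 4 - l**2*(-9) = 4 - (-9)*l**2 = 4 + 9*l**2)
741/O(19) = 741/(4 + 9*19**2) = 741/(4 + 9*361) = 741/(4 + 3249) = 741/3253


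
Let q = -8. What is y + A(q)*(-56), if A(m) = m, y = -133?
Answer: 315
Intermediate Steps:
y + A(q)*(-56) = -133 - 8*(-56) = -133 + 448 = 315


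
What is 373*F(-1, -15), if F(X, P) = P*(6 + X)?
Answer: -27975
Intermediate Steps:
373*F(-1, -15) = 373*(-15*(6 - 1)) = 373*(-15*5) = 373*(-75) = -27975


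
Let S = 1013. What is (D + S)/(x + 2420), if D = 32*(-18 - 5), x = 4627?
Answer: 277/7047 ≈ 0.039307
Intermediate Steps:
D = -736 (D = 32*(-23) = -736)
(D + S)/(x + 2420) = (-736 + 1013)/(4627 + 2420) = 277/7047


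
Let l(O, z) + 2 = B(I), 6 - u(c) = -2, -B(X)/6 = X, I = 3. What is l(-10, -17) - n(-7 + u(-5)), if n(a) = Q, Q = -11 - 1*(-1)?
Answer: -10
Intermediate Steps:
B(X) = -6*X
u(c) = 8 (u(c) = 6 - 1*(-2) = 6 + 2 = 8)
l(O, z) = -20 (l(O, z) = -2 - 6*3 = -2 - 18 = -20)
Q = -10 (Q = -11 + 1 = -10)
n(a) = -10
l(-10, -17) - n(-7 + u(-5)) = -20 - 1*(-10) = -20 + 10 = -10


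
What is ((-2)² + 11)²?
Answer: 225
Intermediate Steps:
((-2)² + 11)² = (4 + 11)² = 15² = 225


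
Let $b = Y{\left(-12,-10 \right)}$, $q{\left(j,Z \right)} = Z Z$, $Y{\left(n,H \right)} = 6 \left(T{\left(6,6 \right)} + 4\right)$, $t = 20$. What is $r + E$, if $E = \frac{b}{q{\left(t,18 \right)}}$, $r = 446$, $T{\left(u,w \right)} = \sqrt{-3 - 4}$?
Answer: $\frac{12044}{27} + \frac{i \sqrt{7}}{54} \approx 446.07 + 0.048995 i$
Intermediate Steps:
$T{\left(u,w \right)} = i \sqrt{7}$ ($T{\left(u,w \right)} = \sqrt{-7} = i \sqrt{7}$)
$Y{\left(n,H \right)} = 24 + 6 i \sqrt{7}$ ($Y{\left(n,H \right)} = 6 \left(i \sqrt{7} + 4\right) = 6 \left(4 + i \sqrt{7}\right) = 24 + 6 i \sqrt{7}$)
$q{\left(j,Z \right)} = Z^{2}$
$b = 24 + 6 i \sqrt{7} \approx 24.0 + 15.875 i$
$E = \frac{2}{27} + \frac{i \sqrt{7}}{54}$ ($E = \frac{24 + 6 i \sqrt{7}}{18^{2}} = \frac{24 + 6 i \sqrt{7}}{324} = \left(24 + 6 i \sqrt{7}\right) \frac{1}{324} = \frac{2}{27} + \frac{i \sqrt{7}}{54} \approx 0.074074 + 0.048995 i$)
$r + E = 446 + \left(\frac{2}{27} + \frac{i \sqrt{7}}{54}\right) = \frac{12044}{27} + \frac{i \sqrt{7}}{54}$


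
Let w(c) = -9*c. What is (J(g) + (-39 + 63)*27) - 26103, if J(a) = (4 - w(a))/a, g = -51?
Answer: -1297750/51 ≈ -25446.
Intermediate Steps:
J(a) = (4 + 9*a)/a (J(a) = (4 - (-9)*a)/a = (4 + 9*a)/a)
(J(g) + (-39 + 63)*27) - 26103 = ((9 + 4/(-51)) + (-39 + 63)*27) - 26103 = ((9 + 4*(-1/51)) + 24*27) - 26103 = ((9 - 4/51) + 648) - 26103 = (455/51 + 648) - 26103 = 33503/51 - 26103 = -1297750/51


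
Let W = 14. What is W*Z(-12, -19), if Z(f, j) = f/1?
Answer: -168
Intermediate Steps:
Z(f, j) = f (Z(f, j) = f*1 = f)
W*Z(-12, -19) = 14*(-12) = -168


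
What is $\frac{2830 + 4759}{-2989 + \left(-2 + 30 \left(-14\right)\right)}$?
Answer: $- \frac{7589}{3411} \approx -2.2249$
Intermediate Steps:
$\frac{2830 + 4759}{-2989 + \left(-2 + 30 \left(-14\right)\right)} = \frac{7589}{-2989 - 422} = \frac{7589}{-3411} = 7589 \left(- \frac{1}{3411}\right) = - \frac{7589}{3411}$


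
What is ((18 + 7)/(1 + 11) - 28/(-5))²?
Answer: 212521/3600 ≈ 59.034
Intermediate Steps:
((18 + 7)/(1 + 11) - 28/(-5))² = (25/12 - 28*(-⅕))² = (25*(1/12) + 28/5)² = (25/12 + 28/5)² = (461/60)² = 212521/3600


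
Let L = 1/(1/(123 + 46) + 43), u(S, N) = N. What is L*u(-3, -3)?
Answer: -507/7268 ≈ -0.069758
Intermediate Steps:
L = 169/7268 (L = 1/(1/169 + 43) = 1/(7268/169) = 169/7268 ≈ 0.023253)
L*u(-3, -3) = (169/7268)*(-3) = -507/7268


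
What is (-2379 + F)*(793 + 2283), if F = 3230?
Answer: 2617676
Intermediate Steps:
(-2379 + F)*(793 + 2283) = (-2379 + 3230)*(793 + 2283) = 851*3076 = 2617676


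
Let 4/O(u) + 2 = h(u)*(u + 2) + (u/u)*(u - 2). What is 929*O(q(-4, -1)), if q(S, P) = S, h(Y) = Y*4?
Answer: 929/6 ≈ 154.83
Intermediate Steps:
h(Y) = 4*Y
O(u) = 4/(-4 + u + 4*u*(2 + u)) (O(u) = 4/(-2 + ((4*u)*(u + 2) + (u/u)*(u - 2))) = 4/(-2 + ((4*u)*(2 + u) + 1*(-2 + u))) = 4/(-2 + (4*u*(2 + u) + (-2 + u))) = 4/(-2 + (-2 + u + 4*u*(2 + u))) = 4/(-4 + u + 4*u*(2 + u)))
929*O(q(-4, -1)) = 929*(4/(-4 + 4*(-4)² + 9*(-4))) = 929*(4/(-4 + 4*16 - 36)) = 929*(4/(-4 + 64 - 36)) = 929*(4/24) = 929*(4*(1/24)) = 929*(⅙) = 929/6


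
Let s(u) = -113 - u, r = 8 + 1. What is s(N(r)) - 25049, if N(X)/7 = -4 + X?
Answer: -25197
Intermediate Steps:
r = 9
N(X) = -28 + 7*X (N(X) = 7*(-4 + X) = -28 + 7*X)
s(N(r)) - 25049 = (-113 - (-28 + 7*9)) - 25049 = (-113 - (-28 + 63)) - 25049 = (-113 - 1*35) - 25049 = (-113 - 35) - 25049 = -148 - 25049 = -25197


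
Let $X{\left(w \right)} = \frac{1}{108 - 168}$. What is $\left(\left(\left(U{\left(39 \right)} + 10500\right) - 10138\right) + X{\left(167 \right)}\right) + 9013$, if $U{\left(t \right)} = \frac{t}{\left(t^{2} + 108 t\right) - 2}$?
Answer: $\frac{3223684109}{343860} \approx 9375.0$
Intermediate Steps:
$X{\left(w \right)} = - \frac{1}{60}$ ($X{\left(w \right)} = \frac{1}{-60} = - \frac{1}{60}$)
$U{\left(t \right)} = \frac{t}{-2 + t^{2} + 108 t}$
$\left(\left(\left(U{\left(39 \right)} + 10500\right) - 10138\right) + X{\left(167 \right)}\right) + 9013 = \left(\left(\left(\frac{39}{-2 + 39^{2} + 108 \cdot 39} + 10500\right) - 10138\right) - \frac{1}{60}\right) + 9013 = \left(\left(\left(\frac{39}{-2 + 1521 + 4212} + 10500\right) - 10138\right) - \frac{1}{60}\right) + 9013 = \left(\left(\left(\frac{39}{5731} + 10500\right) - 10138\right) - \frac{1}{60}\right) + 9013 = \left(\left(\frac{60175539}{5731} - 10138\right) - \frac{1}{60}\right) + 9013 = \left(\frac{2074661}{5731} - \frac{1}{60}\right) + 9013 = \frac{124473929}{343860} + 9013 = \frac{3223684109}{343860}$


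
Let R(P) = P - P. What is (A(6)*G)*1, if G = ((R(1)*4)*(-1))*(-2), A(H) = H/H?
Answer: 0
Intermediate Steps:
A(H) = 1
R(P) = 0
G = 0 (G = ((0*4)*(-1))*(-2) = (0*(-1))*(-2) = 0*(-2) = 0)
(A(6)*G)*1 = (1*0)*1 = 0*1 = 0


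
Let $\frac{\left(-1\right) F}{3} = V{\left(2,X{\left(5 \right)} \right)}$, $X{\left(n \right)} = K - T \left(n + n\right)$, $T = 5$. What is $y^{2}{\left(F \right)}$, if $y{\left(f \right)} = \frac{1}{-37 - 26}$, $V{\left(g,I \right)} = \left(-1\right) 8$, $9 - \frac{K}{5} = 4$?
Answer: $\frac{1}{3969} \approx 0.00025195$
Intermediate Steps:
$K = 25$ ($K = 45 - 20 = 25$)
$X{\left(n \right)} = 25 - 10 n$ ($X{\left(n \right)} = 25 - 5 \left(n + n\right) = 25 - 5 \cdot 2 n = 25 - 10 n$)
$V{\left(g,I \right)} = -8$
$F = 24$ ($F = \left(-3\right) \left(-8\right) = 24$)
$y{\left(f \right)} = - \frac{1}{63}$ ($y{\left(f \right)} = \frac{1}{-63} = - \frac{1}{63}$)
$y^{2}{\left(F \right)} = \left(- \frac{1}{63}\right)^{2} = \frac{1}{3969}$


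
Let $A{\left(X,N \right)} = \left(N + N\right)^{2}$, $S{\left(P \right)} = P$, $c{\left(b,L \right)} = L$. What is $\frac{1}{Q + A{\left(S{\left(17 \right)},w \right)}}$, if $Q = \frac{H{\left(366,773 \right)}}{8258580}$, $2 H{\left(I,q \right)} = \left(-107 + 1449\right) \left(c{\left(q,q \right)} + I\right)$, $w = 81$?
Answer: $\frac{750780}{19703539799} \approx 3.8104 \cdot 10^{-5}$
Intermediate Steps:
$H{\left(I,q \right)} = 671 I + 671 q$ ($H{\left(I,q \right)} = \frac{\left(-107 + 1449\right) \left(q + I\right)}{2} = \frac{1342 \left(I + q\right)}{2} = \frac{1342 I + 1342 q}{2} = 671 I + 671 q$)
$A{\left(X,N \right)} = 4 N^{2}$ ($A{\left(X,N \right)} = \left(2 N\right)^{2} = 4 N^{2}$)
$Q = \frac{69479}{750780}$ ($Q = \frac{671 \cdot 366 + 671 \cdot 773}{8258580} = \left(245586 + 518683\right) \frac{1}{8258580} = 764269 \cdot \frac{1}{8258580} = \frac{69479}{750780} \approx 0.092542$)
$\frac{1}{Q + A{\left(S{\left(17 \right)},w \right)}} = \frac{1}{\frac{69479}{750780} + 4 \cdot 81^{2}} = \frac{1}{\frac{69479}{750780} + 4 \cdot 6561} = \frac{1}{\frac{69479}{750780} + 26244} = \frac{1}{\frac{19703539799}{750780}} = \frac{750780}{19703539799}$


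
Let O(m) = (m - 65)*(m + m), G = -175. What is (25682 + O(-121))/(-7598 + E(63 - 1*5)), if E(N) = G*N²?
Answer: -35347/298149 ≈ -0.11855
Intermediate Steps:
O(m) = 2*m*(-65 + m) (O(m) = (-65 + m)*(2*m) = 2*m*(-65 + m))
E(N) = -175*N²
(25682 + O(-121))/(-7598 + E(63 - 1*5)) = (25682 + 2*(-121)*(-65 - 121))/(-7598 - 175*(63 - 1*5)²) = (25682 + 2*(-121)*(-186))/(-7598 - 175*(63 - 5)²) = (25682 + 45012)/(-7598 - 175*58²) = 70694/(-7598 - 175*3364) = 70694/(-7598 - 588700) = 70694/(-596298) = 70694*(-1/596298) = -35347/298149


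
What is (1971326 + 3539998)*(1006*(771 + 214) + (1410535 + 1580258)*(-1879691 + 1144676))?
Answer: -12115415278562554140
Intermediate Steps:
(1971326 + 3539998)*(1006*(771 + 214) + (1410535 + 1580258)*(-1879691 + 1144676)) = 5511324*(1006*985 + 2990793*(-735015)) = 5511324*(990910 - 2198277716895) = 5511324*(-2198276725985) = -12115415278562554140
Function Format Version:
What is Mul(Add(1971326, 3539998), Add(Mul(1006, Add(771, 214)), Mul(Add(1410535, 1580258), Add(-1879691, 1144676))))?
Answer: -12115415278562554140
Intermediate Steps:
Mul(Add(1971326, 3539998), Add(Mul(1006, Add(771, 214)), Mul(Add(1410535, 1580258), Add(-1879691, 1144676)))) = Mul(5511324, Add(Mul(1006, 985), Mul(2990793, -735015))) = Mul(5511324, Add(990910, -2198277716895)) = Mul(5511324, -2198276725985) = -12115415278562554140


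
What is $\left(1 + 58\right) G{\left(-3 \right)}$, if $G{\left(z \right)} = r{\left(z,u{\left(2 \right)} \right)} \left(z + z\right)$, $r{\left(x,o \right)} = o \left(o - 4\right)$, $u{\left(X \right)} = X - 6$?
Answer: $-11328$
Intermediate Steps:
$u{\left(X \right)} = -6 + X$ ($u{\left(X \right)} = X - 6 = -6 + X$)
$r{\left(x,o \right)} = o \left(-4 + o\right)$
$G{\left(z \right)} = 64 z$ ($G{\left(z \right)} = \left(-6 + 2\right) \left(-4 + \left(-6 + 2\right)\right) \left(z + z\right) = - 4 \left(-4 - 4\right) 2 z = \left(-4\right) \left(-8\right) 2 z = 32 \cdot 2 z = 64 z$)
$\left(1 + 58\right) G{\left(-3 \right)} = \left(1 + 58\right) 64 \left(-3\right) = 59 \left(-192\right) = -11328$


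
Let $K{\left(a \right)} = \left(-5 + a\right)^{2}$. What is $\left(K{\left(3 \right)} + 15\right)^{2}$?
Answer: $361$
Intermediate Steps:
$\left(K{\left(3 \right)} + 15\right)^{2} = \left(\left(-5 + 3\right)^{2} + 15\right)^{2} = \left(\left(-2\right)^{2} + 15\right)^{2} = \left(4 + 15\right)^{2} = 19^{2} = 361$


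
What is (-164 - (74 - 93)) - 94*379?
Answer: -35771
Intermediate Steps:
(-164 - (74 - 93)) - 94*379 = (-164 - 1*(-19)) - 35626 = (-164 + 19) - 35626 = -145 - 35626 = -35771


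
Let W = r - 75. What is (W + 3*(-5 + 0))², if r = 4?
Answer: 7396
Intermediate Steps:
W = -71 (W = 4 - 75 = -71)
(W + 3*(-5 + 0))² = (-71 + 3*(-5 + 0))² = (-71 + 3*(-5))² = (-71 - 15)² = (-86)² = 7396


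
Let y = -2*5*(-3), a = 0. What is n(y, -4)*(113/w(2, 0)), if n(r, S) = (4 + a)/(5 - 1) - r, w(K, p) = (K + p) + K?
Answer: -3277/4 ≈ -819.25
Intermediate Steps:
w(K, p) = p + 2*K
y = 30 (y = -10*(-3) = 30)
n(r, S) = 1 - r (n(r, S) = (4 + 0)/(5 - 1) - r = 4/4 - r = 4*(¼) - r = 1 - r)
n(y, -4)*(113/w(2, 0)) = (1 - 1*30)*(113/(0 + 2*2)) = (1 - 30)*(113/(0 + 4)) = -3277/4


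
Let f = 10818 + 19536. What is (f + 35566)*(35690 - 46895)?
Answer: -738633600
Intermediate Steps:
f = 30354
(f + 35566)*(35690 - 46895) = (30354 + 35566)*(35690 - 46895) = 65920*(-11205) = -738633600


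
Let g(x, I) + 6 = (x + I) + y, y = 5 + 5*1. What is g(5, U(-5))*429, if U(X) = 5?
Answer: 6006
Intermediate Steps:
y = 10 (y = 5 + 5 = 10)
g(x, I) = 4 + I + x (g(x, I) = -6 + ((x + I) + 10) = -6 + ((I + x) + 10) = -6 + (10 + I + x) = 4 + I + x)
g(5, U(-5))*429 = (4 + 5 + 5)*429 = 14*429 = 6006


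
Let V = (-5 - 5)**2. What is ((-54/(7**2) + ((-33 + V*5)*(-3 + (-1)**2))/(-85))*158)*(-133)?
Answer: -123610352/595 ≈ -2.0775e+5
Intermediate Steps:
V = 100 (V = (-10)**2 = 100)
((-54/(7**2) + ((-33 + V*5)*(-3 + (-1)**2))/(-85))*158)*(-133) = ((-54/(7**2) + ((-33 + 100*5)*(-3 + (-1)**2))/(-85))*158)*(-133) = ((-54/49 + ((-33 + 500)*(-3 + 1))*(-1/85))*158)*(-133) = ((-54*1/49 + (467*(-2))*(-1/85))*158)*(-133) = ((-54/49 - 934*(-1/85))*158)*(-133) = ((-54/49 + 934/85)*158)*(-133) = ((41176/4165)*158)*(-133) = (6505808/4165)*(-133) = -123610352/595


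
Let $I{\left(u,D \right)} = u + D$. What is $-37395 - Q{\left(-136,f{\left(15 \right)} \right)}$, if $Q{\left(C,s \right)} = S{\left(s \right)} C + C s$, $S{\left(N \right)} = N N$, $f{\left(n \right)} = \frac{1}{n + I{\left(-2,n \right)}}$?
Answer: $- \frac{3664217}{98} \approx -37390.0$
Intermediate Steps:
$I{\left(u,D \right)} = D + u$
$f{\left(n \right)} = \frac{1}{-2 + 2 n}$ ($f{\left(n \right)} = \frac{1}{n + \left(n - 2\right)} = \frac{1}{n + \left(-2 + n\right)} = \frac{1}{-2 + 2 n}$)
$S{\left(N \right)} = N^{2}$
$Q{\left(C,s \right)} = C s + C s^{2}$ ($Q{\left(C,s \right)} = s^{2} C + C s = C s^{2} + C s = C s + C s^{2}$)
$-37395 - Q{\left(-136,f{\left(15 \right)} \right)} = -37395 - - 136 \frac{1}{2 \left(-1 + 15\right)} \left(1 + \frac{1}{2 \left(-1 + 15\right)}\right) = -37395 - - 136 \frac{1}{2 \cdot 14} \left(1 + \frac{1}{2 \cdot 14}\right) = -37395 - - 136 \cdot \frac{1}{2} \cdot \frac{1}{14} \left(1 + \frac{1}{2} \cdot \frac{1}{14}\right) = -37395 - \left(-136\right) \frac{1}{28} \left(1 + \frac{1}{28}\right) = -37395 - \left(-136\right) \frac{1}{28} \cdot \frac{29}{28} = -37395 - - \frac{493}{98} = -37395 + \frac{493}{98} = - \frac{3664217}{98}$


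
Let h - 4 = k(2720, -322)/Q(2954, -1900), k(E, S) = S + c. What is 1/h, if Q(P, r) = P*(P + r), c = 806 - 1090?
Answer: 1556758/6226729 ≈ 0.25001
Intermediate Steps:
c = -284
k(E, S) = -284 + S (k(E, S) = S - 284 = -284 + S)
h = 6226729/1556758 (h = 4 + (-284 - 322)/((2954*(2954 - 1900))) = 4 - 606/(2954*1054) = 4 - 606/3113516 = 4 - 606*1/3113516 = 4 - 303/1556758 = 6226729/1556758 ≈ 3.9998)
1/h = 1/(6226729/1556758) = 1556758/6226729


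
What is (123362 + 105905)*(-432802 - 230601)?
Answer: -152096415601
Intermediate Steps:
(123362 + 105905)*(-432802 - 230601) = 229267*(-663403) = -152096415601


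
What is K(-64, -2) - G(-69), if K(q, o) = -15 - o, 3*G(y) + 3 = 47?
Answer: -83/3 ≈ -27.667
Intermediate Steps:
G(y) = 44/3 (G(y) = -1 + (1/3)*47 = -1 + 47/3 = 44/3)
K(-64, -2) - G(-69) = (-15 - 1*(-2)) - 1*44/3 = (-15 + 2) - 44/3 = -13 - 44/3 = -83/3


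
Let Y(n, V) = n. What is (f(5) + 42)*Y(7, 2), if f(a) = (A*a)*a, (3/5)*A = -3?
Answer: -581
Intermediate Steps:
A = -5 (A = (5/3)*(-3) = -5)
f(a) = -5*a**2 (f(a) = (-5*a)*a = -5*a**2)
(f(5) + 42)*Y(7, 2) = (-5*5**2 + 42)*7 = (-5*25 + 42)*7 = (-125 + 42)*7 = -83*7 = -581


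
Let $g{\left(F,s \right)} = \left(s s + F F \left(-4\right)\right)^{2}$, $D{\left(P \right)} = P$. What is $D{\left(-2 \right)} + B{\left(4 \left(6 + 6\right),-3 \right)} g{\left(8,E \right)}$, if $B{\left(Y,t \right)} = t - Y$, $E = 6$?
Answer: $-2468402$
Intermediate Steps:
$g{\left(F,s \right)} = \left(s^{2} - 4 F^{2}\right)^{2}$ ($g{\left(F,s \right)} = \left(s^{2} + F^{2} \left(-4\right)\right)^{2} = \left(s^{2} - 4 F^{2}\right)^{2}$)
$D{\left(-2 \right)} + B{\left(4 \left(6 + 6\right),-3 \right)} g{\left(8,E \right)} = -2 + \left(-3 - 4 \left(6 + 6\right)\right) \left(- 6^{2} + 4 \cdot 8^{2}\right)^{2} = -2 + \left(-3 - 4 \cdot 12\right) \left(\left(-1\right) 36 + 4 \cdot 64\right)^{2} = -2 + \left(-3 - 48\right) \left(-36 + 256\right)^{2} = -2 + \left(-3 - 48\right) 220^{2} = -2 - 2468400 = -2468402$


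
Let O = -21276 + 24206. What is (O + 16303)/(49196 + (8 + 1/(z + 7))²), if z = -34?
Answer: 14020857/35910109 ≈ 0.39044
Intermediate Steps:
O = 2930
(O + 16303)/(49196 + (8 + 1/(z + 7))²) = (2930 + 16303)/(49196 + (8 + 1/(-34 + 7))²) = 19233/(49196 + (8 + 1/(-27))²) = 19233/(49196 + (8 - 1/27)²) = 19233/(49196 + (215/27)²) = 19233/(49196 + 46225/729) = 19233/(35910109/729) = 19233*(729/35910109) = 14020857/35910109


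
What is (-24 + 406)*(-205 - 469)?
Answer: -257468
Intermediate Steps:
(-24 + 406)*(-205 - 469) = 382*(-674) = -257468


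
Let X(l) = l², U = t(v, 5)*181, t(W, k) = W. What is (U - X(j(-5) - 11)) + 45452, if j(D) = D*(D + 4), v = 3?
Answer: 45959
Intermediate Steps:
j(D) = D*(4 + D)
U = 543 (U = 3*181 = 543)
(U - X(j(-5) - 11)) + 45452 = (543 - (-5*(4 - 5) - 11)²) + 45452 = (543 - (-5*(-1) - 11)²) + 45452 = (543 - (5 - 11)²) + 45452 = (543 - 1*(-6)²) + 45452 = (543 - 1*36) + 45452 = (543 - 36) + 45452 = 507 + 45452 = 45959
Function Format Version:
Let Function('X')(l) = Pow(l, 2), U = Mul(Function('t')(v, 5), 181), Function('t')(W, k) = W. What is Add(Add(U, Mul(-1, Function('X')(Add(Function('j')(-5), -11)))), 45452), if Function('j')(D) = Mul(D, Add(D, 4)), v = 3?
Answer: 45959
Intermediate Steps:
Function('j')(D) = Mul(D, Add(4, D))
U = 543 (U = Mul(3, 181) = 543)
Add(Add(U, Mul(-1, Function('X')(Add(Function('j')(-5), -11)))), 45452) = Add(Add(543, Mul(-1, Pow(Add(Mul(-5, Add(4, -5)), -11), 2))), 45452) = Add(Add(543, Mul(-1, Pow(Add(Mul(-5, -1), -11), 2))), 45452) = Add(Add(543, Mul(-1, Pow(Add(5, -11), 2))), 45452) = Add(Add(543, Mul(-1, Pow(-6, 2))), 45452) = Add(Add(543, Mul(-1, 36)), 45452) = Add(Add(543, -36), 45452) = Add(507, 45452) = 45959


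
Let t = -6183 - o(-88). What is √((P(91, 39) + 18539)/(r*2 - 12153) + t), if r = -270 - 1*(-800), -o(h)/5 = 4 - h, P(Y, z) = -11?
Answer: I*√704447287331/11093 ≈ 75.661*I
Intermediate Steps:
o(h) = -20 + 5*h (o(h) = -5*(4 - h) = -20 + 5*h)
r = 530 (r = -270 + 800 = 530)
t = -5723 (t = -6183 - (-20 + 5*(-88)) = -6183 - (-20 - 440) = -6183 - 1*(-460) = -6183 + 460 = -5723)
√((P(91, 39) + 18539)/(r*2 - 12153) + t) = √((-11 + 18539)/(530*2 - 12153) - 5723) = √(18528/(1060 - 12153) - 5723) = √(18528/(-11093) - 5723) = √(18528*(-1/11093) - 5723) = √(-18528/11093 - 5723) = √(-63503767/11093) = I*√704447287331/11093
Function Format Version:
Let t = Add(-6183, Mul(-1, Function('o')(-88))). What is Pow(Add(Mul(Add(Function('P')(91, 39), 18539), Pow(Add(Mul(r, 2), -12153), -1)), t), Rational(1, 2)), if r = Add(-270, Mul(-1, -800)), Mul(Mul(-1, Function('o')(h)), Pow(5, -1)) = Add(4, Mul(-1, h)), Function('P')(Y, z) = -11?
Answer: Mul(Rational(1, 11093), I, Pow(704447287331, Rational(1, 2))) ≈ Mul(75.661, I)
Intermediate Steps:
Function('o')(h) = Add(-20, Mul(5, h)) (Function('o')(h) = Mul(-5, Add(4, Mul(-1, h))) = Add(-20, Mul(5, h)))
r = 530 (r = Add(-270, 800) = 530)
t = -5723 (t = Add(-6183, Mul(-1, Add(-20, Mul(5, -88)))) = Add(-6183, Mul(-1, Add(-20, -440))) = Add(-6183, Mul(-1, -460)) = Add(-6183, 460) = -5723)
Pow(Add(Mul(Add(Function('P')(91, 39), 18539), Pow(Add(Mul(r, 2), -12153), -1)), t), Rational(1, 2)) = Pow(Add(Mul(Add(-11, 18539), Pow(Add(Mul(530, 2), -12153), -1)), -5723), Rational(1, 2)) = Pow(Add(Mul(18528, Pow(Add(1060, -12153), -1)), -5723), Rational(1, 2)) = Pow(Add(Mul(18528, Pow(-11093, -1)), -5723), Rational(1, 2)) = Pow(Add(Mul(18528, Rational(-1, 11093)), -5723), Rational(1, 2)) = Pow(Add(Rational(-18528, 11093), -5723), Rational(1, 2)) = Pow(Rational(-63503767, 11093), Rational(1, 2)) = Mul(Rational(1, 11093), I, Pow(704447287331, Rational(1, 2)))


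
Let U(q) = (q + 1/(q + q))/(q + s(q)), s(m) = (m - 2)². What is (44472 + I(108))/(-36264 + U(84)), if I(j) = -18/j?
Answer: -50864392544/41476718303 ≈ -1.2263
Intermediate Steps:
s(m) = (-2 + m)²
U(q) = (q + 1/(2*q))/(q + (-2 + q)²) (U(q) = (q + 1/(q + q))/(q + (-2 + q)²) = (q + 1/(2*q))/(q + (-2 + q)²))
(44472 + I(108))/(-36264 + U(84)) = (44472 - 18/108)/(-36264 + (½ + 84²)/(84*(84 + (-2 + 84)²))) = (44472 - 18*1/108)/(-36264 + (½ + 7056)/(84*(84 + 82²))) = (44472 - ⅙)/(-36264 + (1/84)*(14113/2)/(84 + 6724)) = 266831/(6*(-36264 + (1/84)*(14113/2)/6808)) = 266831/(6*(-36264 + (1/84)*(1/6808)*(14113/2))) = 266831/(6*(-36264 + 14113/1143744)) = 266831/(6*(-41476718303/1143744)) = (266831/6)*(-1143744/41476718303) = -50864392544/41476718303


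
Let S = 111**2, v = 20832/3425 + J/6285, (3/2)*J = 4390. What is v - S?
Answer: -159049459903/12915675 ≈ -12314.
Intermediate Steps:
J = 8780/3 (J = (2/3)*4390 = 8780/3 ≈ 2926.7)
v = 84571772/12915675 (v = 20832/3425 + (8780/3)/6285 = 20832*(1/3425) + (8780/3)*(1/6285) = 20832/3425 + 1756/3771 = 84571772/12915675 ≈ 6.5480)
S = 12321
v - S = 84571772/12915675 - 1*12321 = 84571772/12915675 - 12321 = -159049459903/12915675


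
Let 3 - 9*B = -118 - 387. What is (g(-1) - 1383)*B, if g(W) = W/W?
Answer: -702056/9 ≈ -78006.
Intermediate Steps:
B = 508/9 (B = 1/3 - (-118 - 387)/9 = 1/3 - 1/9*(-505) = 1/3 + 505/9 = 508/9 ≈ 56.444)
g(W) = 1
(g(-1) - 1383)*B = (1 - 1383)*(508/9) = -1382*508/9 = -702056/9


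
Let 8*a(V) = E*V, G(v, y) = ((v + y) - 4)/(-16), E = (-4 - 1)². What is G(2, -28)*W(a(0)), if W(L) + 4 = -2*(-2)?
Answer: 0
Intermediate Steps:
E = 25 (E = (-5)² = 25)
G(v, y) = ¼ - v/16 - y/16 (G(v, y) = (-4 + v + y)*(-1/16) = ¼ - v/16 - y/16)
a(V) = 25*V/8 (a(V) = (25*V)/8 = 25*V/8)
W(L) = 0 (W(L) = -4 - 2*(-2) = -4 + 4 = 0)
G(2, -28)*W(a(0)) = (¼ - 1/16*2 - 1/16*(-28))*0 = (¼ - ⅛ + 7/4)*0 = (15/8)*0 = 0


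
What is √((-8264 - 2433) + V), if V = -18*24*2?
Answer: I*√11561 ≈ 107.52*I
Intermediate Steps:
V = -864 (V = -432*2 = -864)
√((-8264 - 2433) + V) = √((-8264 - 2433) - 864) = √(-10697 - 864) = √(-11561) = I*√11561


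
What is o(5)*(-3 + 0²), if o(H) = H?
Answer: -15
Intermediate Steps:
o(5)*(-3 + 0²) = 5*(-3 + 0²) = 5*(-3 + 0) = 5*(-3) = -15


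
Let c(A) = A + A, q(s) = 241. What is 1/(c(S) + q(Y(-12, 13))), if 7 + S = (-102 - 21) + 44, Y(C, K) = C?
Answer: 1/69 ≈ 0.014493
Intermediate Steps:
S = -86 (S = -7 + ((-102 - 21) + 44) = -7 + (-123 + 44) = -7 - 79 = -86)
c(A) = 2*A
1/(c(S) + q(Y(-12, 13))) = 1/(2*(-86) + 241) = 1/(-172 + 241) = 1/69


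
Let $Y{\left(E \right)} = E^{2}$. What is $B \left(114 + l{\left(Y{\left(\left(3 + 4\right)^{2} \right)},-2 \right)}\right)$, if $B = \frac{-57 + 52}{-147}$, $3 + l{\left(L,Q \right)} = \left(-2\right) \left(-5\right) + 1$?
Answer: $\frac{610}{147} \approx 4.1497$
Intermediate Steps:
$l{\left(L,Q \right)} = 8$ ($l{\left(L,Q \right)} = -3 + \left(\left(-2\right) \left(-5\right) + 1\right) = -3 + \left(10 + 1\right) = -3 + 11 = 8$)
$B = \frac{5}{147}$ ($B = \left(-5\right) \left(- \frac{1}{147}\right) = \frac{5}{147} \approx 0.034014$)
$B \left(114 + l{\left(Y{\left(\left(3 + 4\right)^{2} \right)},-2 \right)}\right) = \frac{5 \left(114 + 8\right)}{147} = \frac{5}{147} \cdot 122 = \frac{610}{147}$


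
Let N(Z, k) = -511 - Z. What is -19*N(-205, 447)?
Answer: 5814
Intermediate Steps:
-19*N(-205, 447) = -19*(-511 - 1*(-205)) = -19*(-511 + 205) = -19*(-306) = 5814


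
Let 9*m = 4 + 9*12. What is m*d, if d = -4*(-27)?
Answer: 1344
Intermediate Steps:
d = 108
m = 112/9 (m = (4 + 9*12)/9 = (4 + 108)/9 = (⅑)*112 = 112/9 ≈ 12.444)
m*d = (112/9)*108 = 1344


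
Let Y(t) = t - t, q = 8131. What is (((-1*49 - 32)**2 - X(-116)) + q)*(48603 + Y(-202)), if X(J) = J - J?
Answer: 714075276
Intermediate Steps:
X(J) = 0
Y(t) = 0
(((-1*49 - 32)**2 - X(-116)) + q)*(48603 + Y(-202)) = (((-1*49 - 32)**2 - 1*0) + 8131)*(48603 + 0) = (((-49 - 32)**2 + 0) + 8131)*48603 = (((-81)**2 + 0) + 8131)*48603 = ((6561 + 0) + 8131)*48603 = (6561 + 8131)*48603 = 14692*48603 = 714075276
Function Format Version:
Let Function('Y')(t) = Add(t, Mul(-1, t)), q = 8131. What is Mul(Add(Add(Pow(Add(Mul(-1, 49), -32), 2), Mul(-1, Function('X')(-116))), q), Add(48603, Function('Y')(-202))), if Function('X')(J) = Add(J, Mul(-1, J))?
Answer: 714075276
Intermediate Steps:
Function('X')(J) = 0
Function('Y')(t) = 0
Mul(Add(Add(Pow(Add(Mul(-1, 49), -32), 2), Mul(-1, Function('X')(-116))), q), Add(48603, Function('Y')(-202))) = Mul(Add(Add(Pow(Add(Mul(-1, 49), -32), 2), Mul(-1, 0)), 8131), Add(48603, 0)) = Mul(Add(Add(Pow(Add(-49, -32), 2), 0), 8131), 48603) = Mul(Add(Add(Pow(-81, 2), 0), 8131), 48603) = Mul(Add(Add(6561, 0), 8131), 48603) = Mul(Add(6561, 8131), 48603) = Mul(14692, 48603) = 714075276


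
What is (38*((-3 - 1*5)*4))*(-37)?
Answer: 44992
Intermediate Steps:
(38*((-3 - 1*5)*4))*(-37) = (38*((-3 - 5)*4))*(-37) = (38*(-8*4))*(-37) = (38*(-32))*(-37) = -1216*(-37) = 44992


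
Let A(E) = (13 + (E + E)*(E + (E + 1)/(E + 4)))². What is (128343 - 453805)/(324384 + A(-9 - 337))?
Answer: -1057426038/185194367454241 ≈ -5.7098e-6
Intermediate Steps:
A(E) = (13 + 2*E*(E + (1 + E)/(4 + E)))² (A(E) = (13 + (2*E)*(E + (1 + E)/(4 + E)))² = (13 + 2*E*(E + (1 + E)/(4 + E)))²)
(128343 - 453805)/(324384 + A(-9 - 337)) = (128343 - 453805)/(324384 + (52 + 2*(-9 - 337)³ + 10*(-9 - 337)² + 15*(-9 - 337))²/(4 + (-9 - 337))²) = -325462/(324384 + (52 + 2*(-346)³ + 10*(-346)² + 15*(-346))²/(4 - 346)²) = -325462/(324384 + (52 + 2*(-41421736) + 10*119716 - 5190)²/(-342)²) = -325462/(324384 + (52 - 82843472 + 1197160 - 5190)²/116964) = -325462/(324384 + (1/116964)*(-81651450)²) = -325462/(324384 + (1/116964)*6666959287102500) = -325462/(324384 + 185193313530625/3249) = -325462/185194367454241/3249 = -325462*3249/185194367454241 = -1057426038/185194367454241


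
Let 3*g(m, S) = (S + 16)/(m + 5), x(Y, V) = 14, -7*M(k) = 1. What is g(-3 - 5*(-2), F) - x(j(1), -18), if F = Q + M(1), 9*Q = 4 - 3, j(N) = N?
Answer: -15373/1134 ≈ -13.556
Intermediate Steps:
M(k) = -⅐ (M(k) = -⅐*1 = -⅐)
Q = ⅑ (Q = (4 - 3)/9 = (⅑)*1 = ⅑ ≈ 0.11111)
F = -2/63 (F = ⅑ - ⅐ = -2/63 ≈ -0.031746)
g(m, S) = (16 + S)/(3*(5 + m)) (g(m, S) = ((S + 16)/(m + 5))/3 = ((16 + S)/(5 + m))/3 = (16 + S)/(3*(5 + m)))
g(-3 - 5*(-2), F) - x(j(1), -18) = (16 - 2/63)/(3*(5 + (-3 - 5*(-2)))) - 1*14 = (⅓)*(1006/63)/(5 + (-3 + 10)) - 14 = (⅓)*(1006/63)/(5 + 7) - 14 = (⅓)*(1006/63)/12 - 14 = (⅓)*(1/12)*(1006/63) - 14 = 503/1134 - 14 = -15373/1134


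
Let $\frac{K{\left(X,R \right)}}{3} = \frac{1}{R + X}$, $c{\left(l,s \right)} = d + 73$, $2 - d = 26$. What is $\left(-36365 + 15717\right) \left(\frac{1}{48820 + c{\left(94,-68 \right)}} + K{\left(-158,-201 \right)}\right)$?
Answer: $\frac{3019728704}{17543971} \approx 172.12$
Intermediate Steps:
$d = -24$ ($d = 2 - 26 = -24$)
$c{\left(l,s \right)} = 49$ ($c{\left(l,s \right)} = -24 + 73 = 49$)
$K{\left(X,R \right)} = \frac{3}{R + X}$
$\left(-36365 + 15717\right) \left(\frac{1}{48820 + c{\left(94,-68 \right)}} + K{\left(-158,-201 \right)}\right) = \left(-36365 + 15717\right) \left(\frac{1}{48820 + 49} + \frac{3}{-201 - 158}\right) = - 20648 \left(\frac{1}{48869} + \frac{3}{-359}\right) = - 20648 \left(\frac{1}{48869} + 3 \left(- \frac{1}{359}\right)\right) = - 20648 \left(\frac{1}{48869} - \frac{3}{359}\right) = \left(-20648\right) \left(- \frac{146248}{17543971}\right) = \frac{3019728704}{17543971}$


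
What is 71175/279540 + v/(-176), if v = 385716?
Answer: -112302629/51249 ≈ -2191.3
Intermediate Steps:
71175/279540 + v/(-176) = 71175/279540 + 385716/(-176) = 71175*(1/279540) + 385716*(-1/176) = 4745/18636 - 96429/44 = -112302629/51249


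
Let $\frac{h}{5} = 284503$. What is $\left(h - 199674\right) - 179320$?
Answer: $1043521$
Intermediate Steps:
$h = 1422515$ ($h = 5 \cdot 284503 = 1422515$)
$\left(h - 199674\right) - 179320 = \left(1422515 - 199674\right) - 179320 = 1222841 - 179320 = 1043521$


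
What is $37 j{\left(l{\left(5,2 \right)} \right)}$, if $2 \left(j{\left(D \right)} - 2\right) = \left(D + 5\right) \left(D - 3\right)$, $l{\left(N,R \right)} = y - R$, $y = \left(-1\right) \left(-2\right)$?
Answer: $- \frac{407}{2} \approx -203.5$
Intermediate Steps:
$y = 2$
$l{\left(N,R \right)} = 2 - R$
$j{\left(D \right)} = 2 + \frac{\left(-3 + D\right) \left(5 + D\right)}{2}$ ($j{\left(D \right)} = 2 + \frac{\left(D + 5\right) \left(D - 3\right)}{2} = 2 + \frac{\left(5 + D\right) \left(-3 + D\right)}{2} = 2 + \frac{\left(-3 + D\right) \left(5 + D\right)}{2}$)
$37 j{\left(l{\left(5,2 \right)} \right)} = 37 \left(- \frac{11}{2} + \left(2 - 2\right) + \frac{\left(2 - 2\right)^{2}}{2}\right) = 37 \left(- \frac{11}{2} + 0 + \frac{0^{2}}{2}\right) = 37 \left(- \frac{11}{2} + 0 + \frac{1}{2} \cdot 0\right) = 37 \left(- \frac{11}{2} + 0 + 0\right) = 37 \left(- \frac{11}{2}\right) = - \frac{407}{2}$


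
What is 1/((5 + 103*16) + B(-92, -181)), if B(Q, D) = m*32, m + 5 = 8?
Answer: 1/1749 ≈ 0.00057176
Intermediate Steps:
m = 3 (m = -5 + 8 = 3)
B(Q, D) = 96 (B(Q, D) = 3*32 = 96)
1/((5 + 103*16) + B(-92, -181)) = 1/((5 + 103*16) + 96) = 1/((5 + 1648) + 96) = 1/(1653 + 96) = 1/1749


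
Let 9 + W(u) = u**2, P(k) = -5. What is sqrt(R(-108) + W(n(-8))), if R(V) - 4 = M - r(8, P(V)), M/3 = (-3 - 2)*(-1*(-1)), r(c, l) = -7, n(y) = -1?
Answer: 2*I*sqrt(3) ≈ 3.4641*I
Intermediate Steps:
M = -15 (M = 3*((-3 - 2)*(-1*(-1))) = 3*(-5*1) = 3*(-5) = -15)
R(V) = -4 (R(V) = 4 + (-15 - 1*(-7)) = 4 + (-15 + 7) = 4 - 8 = -4)
W(u) = -9 + u**2
sqrt(R(-108) + W(n(-8))) = sqrt(-4 + (-9 + (-1)**2)) = sqrt(-4 + (-9 + 1)) = sqrt(-4 - 8) = sqrt(-12) = 2*I*sqrt(3)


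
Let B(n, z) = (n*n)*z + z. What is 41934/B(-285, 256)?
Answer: 20967/10396928 ≈ 0.0020167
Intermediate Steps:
B(n, z) = z + z*n² (B(n, z) = n²*z + z = z*n² + z = z + z*n²)
41934/B(-285, 256) = 41934/((256*(1 + (-285)²))) = 41934/((256*(1 + 81225))) = 41934/((256*81226)) = 41934/20793856 = 41934*(1/20793856) = 20967/10396928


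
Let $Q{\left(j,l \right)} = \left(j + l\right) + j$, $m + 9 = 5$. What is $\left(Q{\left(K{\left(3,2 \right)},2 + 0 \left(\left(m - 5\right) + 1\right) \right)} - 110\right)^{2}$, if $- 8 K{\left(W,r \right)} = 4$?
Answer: $11881$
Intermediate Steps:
$m = -4$ ($m = -9 + 5 = -4$)
$K{\left(W,r \right)} = - \frac{1}{2}$ ($K{\left(W,r \right)} = \left(- \frac{1}{8}\right) 4 = - \frac{1}{2}$)
$Q{\left(j,l \right)} = l + 2 j$
$\left(Q{\left(K{\left(3,2 \right)},2 + 0 \left(\left(m - 5\right) + 1\right) \right)} - 110\right)^{2} = \left(\left(\left(2 + 0 \left(\left(-4 - 5\right) + 1\right)\right) + 2 \left(- \frac{1}{2}\right)\right) - 110\right)^{2} = \left(\left(\left(2 + 0 \left(-9 + 1\right)\right) - 1\right) - 110\right)^{2} = \left(\left(\left(2 + 0 \left(-8\right)\right) - 1\right) - 110\right)^{2} = \left(\left(\left(2 + 0\right) - 1\right) - 110\right)^{2} = \left(\left(2 - 1\right) - 110\right)^{2} = \left(1 - 110\right)^{2} = \left(-109\right)^{2} = 11881$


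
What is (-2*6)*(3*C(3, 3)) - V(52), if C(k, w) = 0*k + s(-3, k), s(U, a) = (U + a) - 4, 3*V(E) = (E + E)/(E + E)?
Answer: 431/3 ≈ 143.67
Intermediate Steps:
V(E) = 1/3 (V(E) = ((E + E)/(E + E))/3 = ((2*E)/((2*E)))/3 = ((2*E)*(1/(2*E)))/3 = (1/3)*1 = 1/3)
s(U, a) = -4 + U + a
C(k, w) = -7 + k (C(k, w) = 0*k + (-4 - 3 + k) = 0 + (-7 + k) = -7 + k)
(-2*6)*(3*C(3, 3)) - V(52) = (-2*6)*(3*(-7 + 3)) - 1*1/3 = -36*(-4) - 1/3 = -12*(-12) - 1/3 = 144 - 1/3 = 431/3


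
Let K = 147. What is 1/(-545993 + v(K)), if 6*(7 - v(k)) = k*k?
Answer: -2/1099175 ≈ -1.8195e-6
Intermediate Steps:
v(k) = 7 - k²/6 (v(k) = 7 - k*k/6 = 7 - k²/6)
1/(-545993 + v(K)) = 1/(-545993 + (7 - ⅙*147²)) = 1/(-545993 + (7 - ⅙*21609)) = 1/(-545993 + (7 - 7203/2)) = 1/(-545993 - 7189/2) = 1/(-1099175/2) = -2/1099175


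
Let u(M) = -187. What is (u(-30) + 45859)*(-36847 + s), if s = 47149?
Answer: 470512944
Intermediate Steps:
(u(-30) + 45859)*(-36847 + s) = (-187 + 45859)*(-36847 + 47149) = 45672*10302 = 470512944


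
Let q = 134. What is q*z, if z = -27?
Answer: -3618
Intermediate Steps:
q*z = 134*(-27) = -3618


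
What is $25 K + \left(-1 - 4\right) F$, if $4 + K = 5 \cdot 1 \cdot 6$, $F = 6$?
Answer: $620$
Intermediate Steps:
$K = 26$ ($K = -4 + 5 \cdot 1 \cdot 6 = -4 + 5 \cdot 6 = -4 + 30 = 26$)
$25 K + \left(-1 - 4\right) F = 25 \cdot 26 + \left(-1 - 4\right) 6 = 650 + \left(-1 + \left(-4 + 0\right)\right) 6 = 650 + \left(-1 - 4\right) 6 = 650 - 30 = 620$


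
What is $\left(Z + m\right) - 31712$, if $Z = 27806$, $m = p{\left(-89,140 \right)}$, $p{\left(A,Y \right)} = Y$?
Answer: $-3766$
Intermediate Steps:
$m = 140$
$\left(Z + m\right) - 31712 = \left(27806 + 140\right) - 31712 = 27946 - 31712 = -3766$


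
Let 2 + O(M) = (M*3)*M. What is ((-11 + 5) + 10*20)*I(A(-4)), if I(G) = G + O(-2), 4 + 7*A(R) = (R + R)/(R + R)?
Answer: 12998/7 ≈ 1856.9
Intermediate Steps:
O(M) = -2 + 3*M² (O(M) = -2 + (M*3)*M = -2 + (3*M)*M = -2 + 3*M²)
A(R) = -3/7 (A(R) = -4/7 + ((R + R)/(R + R))/7 = -4/7 + ((2*R)/((2*R)))/7 = -4/7 + ((2*R)*(1/(2*R)))/7 = -4/7 + (⅐)*1 = -4/7 + ⅐ = -3/7)
I(G) = 10 + G (I(G) = G + (-2 + 3*(-2)²) = G + (-2 + 3*4) = G + (-2 + 12) = G + 10 = 10 + G)
((-11 + 5) + 10*20)*I(A(-4)) = ((-11 + 5) + 10*20)*(10 - 3/7) = (-6 + 200)*(67/7) = 194*(67/7) = 12998/7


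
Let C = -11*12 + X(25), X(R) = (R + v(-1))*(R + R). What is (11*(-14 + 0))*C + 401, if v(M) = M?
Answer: -164071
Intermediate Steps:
X(R) = 2*R*(-1 + R) (X(R) = (R - 1)*(R + R) = (-1 + R)*(2*R) = 2*R*(-1 + R))
C = 1068 (C = -11*12 + 2*25*(-1 + 25) = -132 + 2*25*24 = -132 + 1200 = 1068)
(11*(-14 + 0))*C + 401 = (11*(-14 + 0))*1068 + 401 = (11*(-14))*1068 + 401 = -154*1068 + 401 = -164472 + 401 = -164071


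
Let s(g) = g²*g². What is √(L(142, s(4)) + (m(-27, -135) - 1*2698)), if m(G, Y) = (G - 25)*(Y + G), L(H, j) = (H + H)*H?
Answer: √46054 ≈ 214.60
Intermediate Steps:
s(g) = g⁴
L(H, j) = 2*H² (L(H, j) = (2*H)*H = 2*H²)
m(G, Y) = (-25 + G)*(G + Y)
√(L(142, s(4)) + (m(-27, -135) - 1*2698)) = √(2*142² + (((-27)² - 25*(-27) - 25*(-135) - 27*(-135)) - 1*2698)) = √(2*20164 + ((729 + 675 + 3375 + 3645) - 2698)) = √(40328 + (8424 - 2698)) = √(40328 + 5726) = √46054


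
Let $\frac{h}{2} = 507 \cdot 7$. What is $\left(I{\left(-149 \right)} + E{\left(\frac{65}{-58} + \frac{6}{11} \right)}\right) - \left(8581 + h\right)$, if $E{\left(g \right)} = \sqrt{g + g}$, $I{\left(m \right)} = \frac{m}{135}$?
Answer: $- \frac{2116814}{135} + \frac{i \sqrt{117073}}{319} \approx -15680.0 + 1.0726 i$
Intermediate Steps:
$I{\left(m \right)} = \frac{m}{135}$ ($I{\left(m \right)} = m \frac{1}{135} = \frac{m}{135}$)
$h = 7098$ ($h = 2 \cdot 507 \cdot 7 = 2 \cdot 3549 = 7098$)
$E{\left(g \right)} = \sqrt{2} \sqrt{g}$ ($E{\left(g \right)} = \sqrt{2 g} = \sqrt{2} \sqrt{g}$)
$\left(I{\left(-149 \right)} + E{\left(\frac{65}{-58} + \frac{6}{11} \right)}\right) - \left(8581 + h\right) = \left(\frac{1}{135} \left(-149\right) + \sqrt{2} \sqrt{\frac{65}{-58} + \frac{6}{11}}\right) - 15679 = \left(- \frac{149}{135} + \sqrt{2} \sqrt{65 \left(- \frac{1}{58}\right) + 6 \cdot \frac{1}{11}}\right) - 15679 = \left(- \frac{149}{135} + \sqrt{2} \sqrt{- \frac{65}{58} + \frac{6}{11}}\right) - 15679 = \left(- \frac{149}{135} + \sqrt{2} \sqrt{- \frac{367}{638}}\right) - 15679 = \left(- \frac{149}{135} + \sqrt{2} \frac{i \sqrt{234146}}{638}\right) - 15679 = \left(- \frac{149}{135} + \frac{i \sqrt{117073}}{319}\right) - 15679 = - \frac{2116814}{135} + \frac{i \sqrt{117073}}{319}$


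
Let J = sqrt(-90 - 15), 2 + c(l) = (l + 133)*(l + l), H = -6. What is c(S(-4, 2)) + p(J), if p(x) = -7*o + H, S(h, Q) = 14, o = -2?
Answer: 4122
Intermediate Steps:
c(l) = -2 + 2*l*(133 + l) (c(l) = -2 + (l + 133)*(l + l) = -2 + (133 + l)*(2*l) = -2 + 2*l*(133 + l))
J = I*sqrt(105) (J = sqrt(-105) = I*sqrt(105) ≈ 10.247*I)
p(x) = 8 (p(x) = -7*(-2) - 6 = 14 - 6 = 8)
c(S(-4, 2)) + p(J) = (-2 + 2*14**2 + 266*14) + 8 = (-2 + 2*196 + 3724) + 8 = (-2 + 392 + 3724) + 8 = 4114 + 8 = 4122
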